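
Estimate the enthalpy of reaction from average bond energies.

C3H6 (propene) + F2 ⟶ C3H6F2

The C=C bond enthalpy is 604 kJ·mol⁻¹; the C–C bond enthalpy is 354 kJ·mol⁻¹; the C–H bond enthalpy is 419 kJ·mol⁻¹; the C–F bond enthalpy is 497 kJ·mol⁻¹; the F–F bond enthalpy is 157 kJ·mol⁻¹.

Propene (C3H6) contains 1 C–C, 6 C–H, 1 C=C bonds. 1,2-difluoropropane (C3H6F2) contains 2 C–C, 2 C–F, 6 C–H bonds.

ΔH ≈ −587 kJ

Bonds broken (reactants):
  C–C: 1 × 354 = 354
  C–H: 6 × 419 = 2514
  C=C: 1 × 604 = 604
  F–F: 1 × 157 = 157
  Σ(broken) = 3629 kJ
Bonds formed (products):
  C–C: 2 × 354 = 708
  C–F: 2 × 497 = 994
  C–H: 6 × 419 = 2514
  Σ(formed) = 4216 kJ
ΔH = Σ(broken) − Σ(formed) = 3629 − 4216 = −587 kJ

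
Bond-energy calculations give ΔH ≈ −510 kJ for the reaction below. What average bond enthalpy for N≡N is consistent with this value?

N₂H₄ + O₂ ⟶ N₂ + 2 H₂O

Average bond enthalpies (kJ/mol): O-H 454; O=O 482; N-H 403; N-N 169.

D(N≡N) ≈ 957 kJ/mol

Let D be the N≡N bond energy.
Σ(broken) = 4×403 + 1×169 + 1×482 = 2263
Σ(formed) = 1×D + 4×454 = 1816 + D
ΔH = Σ(broken) − Σ(formed) = (2263) − (1816 + D) = +447 − D
Setting this equal to −510 kJ gives D = 957 kJ/mol.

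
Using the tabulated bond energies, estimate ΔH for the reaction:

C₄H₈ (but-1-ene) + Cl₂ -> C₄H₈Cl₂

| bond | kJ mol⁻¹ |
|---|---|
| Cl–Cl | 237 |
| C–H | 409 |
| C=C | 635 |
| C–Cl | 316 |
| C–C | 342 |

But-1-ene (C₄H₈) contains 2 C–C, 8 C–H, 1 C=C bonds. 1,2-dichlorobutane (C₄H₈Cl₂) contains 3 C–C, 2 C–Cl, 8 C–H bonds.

Bonds broken (reactants):
  C–C: 2 × 342 = 684
  C–H: 8 × 409 = 3272
  C=C: 1 × 635 = 635
  Cl–Cl: 1 × 237 = 237
  Σ(broken) = 4828 kJ
Bonds formed (products):
  C–C: 3 × 342 = 1026
  C–Cl: 2 × 316 = 632
  C–H: 8 × 409 = 3272
  Σ(formed) = 4930 kJ
ΔH = Σ(broken) − Σ(formed) = 4828 − 4930 = −102 kJ

ΔH ≈ −102 kJ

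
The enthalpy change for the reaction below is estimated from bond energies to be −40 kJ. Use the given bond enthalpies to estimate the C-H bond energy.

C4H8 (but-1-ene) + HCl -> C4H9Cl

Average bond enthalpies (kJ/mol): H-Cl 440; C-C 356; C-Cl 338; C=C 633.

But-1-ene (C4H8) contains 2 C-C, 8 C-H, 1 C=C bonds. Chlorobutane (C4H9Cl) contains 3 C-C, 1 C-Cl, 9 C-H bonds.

Let D be the C-H bond energy.
Σ(broken) = 2×356 + 8×D + 1×633 + 1×440 = 1785 + 8D
Σ(formed) = 3×356 + 1×338 + 9×D = 1406 + 9D
ΔH = Σ(broken) − Σ(formed) = (1785 + 8D) − (1406 + 9D) = +379 − D
Setting this equal to −40 kJ gives D = 419 kJ/mol.

D(C-H) ≈ 419 kJ/mol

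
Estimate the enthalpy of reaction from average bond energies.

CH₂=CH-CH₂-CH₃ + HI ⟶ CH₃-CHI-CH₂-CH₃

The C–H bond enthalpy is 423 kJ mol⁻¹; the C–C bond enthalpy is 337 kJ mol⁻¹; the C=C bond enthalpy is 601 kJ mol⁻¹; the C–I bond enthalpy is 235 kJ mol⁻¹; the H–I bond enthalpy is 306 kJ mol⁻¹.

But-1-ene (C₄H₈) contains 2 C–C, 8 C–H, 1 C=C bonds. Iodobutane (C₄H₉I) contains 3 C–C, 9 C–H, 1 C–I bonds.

ΔH ≈ −88 kJ

Bonds broken (reactants):
  C–C: 2 × 337 = 674
  C–H: 8 × 423 = 3384
  C=C: 1 × 601 = 601
  H–I: 1 × 306 = 306
  Σ(broken) = 4965 kJ
Bonds formed (products):
  C–C: 3 × 337 = 1011
  C–H: 9 × 423 = 3807
  C–I: 1 × 235 = 235
  Σ(formed) = 5053 kJ
ΔH = Σ(broken) − Σ(formed) = 4965 − 5053 = −88 kJ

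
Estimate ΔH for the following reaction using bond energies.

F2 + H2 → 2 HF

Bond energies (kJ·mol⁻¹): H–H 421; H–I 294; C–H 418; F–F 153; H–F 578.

Bonds broken (reactants):
  F–F: 1 × 153 = 153
  H–H: 1 × 421 = 421
  Σ(broken) = 574 kJ
Bonds formed (products):
  H–F: 2 × 578 = 1156
  Σ(formed) = 1156 kJ
ΔH = Σ(broken) − Σ(formed) = 574 − 1156 = −582 kJ

ΔH ≈ −582 kJ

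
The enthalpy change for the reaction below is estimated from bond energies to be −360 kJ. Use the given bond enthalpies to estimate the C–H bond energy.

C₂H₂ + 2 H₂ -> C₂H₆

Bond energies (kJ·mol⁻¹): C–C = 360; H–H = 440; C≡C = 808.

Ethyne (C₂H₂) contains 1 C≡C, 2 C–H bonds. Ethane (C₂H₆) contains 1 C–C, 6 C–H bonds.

Let D be the C–H bond energy.
Σ(broken) = 1×808 + 2×D + 2×440 = 1688 + 2D
Σ(formed) = 1×360 + 6×D = 360 + 6D
ΔH = Σ(broken) − Σ(formed) = (1688 + 2D) − (360 + 6D) = +1328 − 4D
Setting this equal to −360 kJ gives 4D = 1688, so D = 422 kJ/mol.

D(C–H) ≈ 422 kJ/mol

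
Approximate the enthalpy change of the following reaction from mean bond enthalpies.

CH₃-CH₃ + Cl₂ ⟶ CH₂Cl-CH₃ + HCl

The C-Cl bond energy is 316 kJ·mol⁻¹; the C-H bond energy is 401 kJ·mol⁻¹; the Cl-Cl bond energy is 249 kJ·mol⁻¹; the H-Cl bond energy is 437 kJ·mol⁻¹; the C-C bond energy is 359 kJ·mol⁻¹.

ΔH ≈ −103 kJ

Bonds broken (reactants):
  C-C: 1 × 359 = 359
  C-H: 6 × 401 = 2406
  Cl-Cl: 1 × 249 = 249
  Σ(broken) = 3014 kJ
Bonds formed (products):
  C-C: 1 × 359 = 359
  C-Cl: 1 × 316 = 316
  C-H: 5 × 401 = 2005
  H-Cl: 1 × 437 = 437
  Σ(formed) = 3117 kJ
ΔH = Σ(broken) − Σ(formed) = 3014 − 3117 = −103 kJ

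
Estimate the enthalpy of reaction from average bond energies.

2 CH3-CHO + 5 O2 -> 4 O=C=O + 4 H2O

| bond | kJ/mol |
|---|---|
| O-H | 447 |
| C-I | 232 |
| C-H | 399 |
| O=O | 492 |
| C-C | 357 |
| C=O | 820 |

Bonds broken (reactants):
  C-C: 2 × 357 = 714
  C-H: 8 × 399 = 3192
  C=O: 2 × 820 = 1640
  O=O: 5 × 492 = 2460
  Σ(broken) = 8006 kJ
Bonds formed (products):
  C=O: 8 × 820 = 6560
  O-H: 8 × 447 = 3576
  Σ(formed) = 10136 kJ
ΔH = Σ(broken) − Σ(formed) = 8006 − 10136 = −2130 kJ

ΔH ≈ −2130 kJ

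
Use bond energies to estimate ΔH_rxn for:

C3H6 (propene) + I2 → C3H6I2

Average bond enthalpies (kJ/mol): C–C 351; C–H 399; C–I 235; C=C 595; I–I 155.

Bonds broken (reactants):
  C–C: 1 × 351 = 351
  C–H: 6 × 399 = 2394
  C=C: 1 × 595 = 595
  I–I: 1 × 155 = 155
  Σ(broken) = 3495 kJ
Bonds formed (products):
  C–C: 2 × 351 = 702
  C–H: 6 × 399 = 2394
  C–I: 2 × 235 = 470
  Σ(formed) = 3566 kJ
ΔH = Σ(broken) − Σ(formed) = 3495 − 3566 = −71 kJ

ΔH ≈ −71 kJ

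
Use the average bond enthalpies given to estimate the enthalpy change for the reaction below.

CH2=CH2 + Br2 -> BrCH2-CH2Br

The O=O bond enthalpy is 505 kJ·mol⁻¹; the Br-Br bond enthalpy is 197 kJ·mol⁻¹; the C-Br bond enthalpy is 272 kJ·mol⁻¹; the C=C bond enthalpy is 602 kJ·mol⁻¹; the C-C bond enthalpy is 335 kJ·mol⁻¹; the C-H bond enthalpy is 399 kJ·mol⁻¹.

Bonds broken (reactants):
  Br-Br: 1 × 197 = 197
  C-H: 4 × 399 = 1596
  C=C: 1 × 602 = 602
  Σ(broken) = 2395 kJ
Bonds formed (products):
  C-Br: 2 × 272 = 544
  C-C: 1 × 335 = 335
  C-H: 4 × 399 = 1596
  Σ(formed) = 2475 kJ
ΔH = Σ(broken) − Σ(formed) = 2395 − 2475 = −80 kJ

ΔH ≈ −80 kJ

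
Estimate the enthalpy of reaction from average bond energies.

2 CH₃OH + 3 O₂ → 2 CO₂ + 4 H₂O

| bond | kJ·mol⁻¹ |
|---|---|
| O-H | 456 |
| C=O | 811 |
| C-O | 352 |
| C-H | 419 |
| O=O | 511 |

ΔH ≈ −1229 kJ

Bonds broken (reactants):
  C-H: 6 × 419 = 2514
  C-O: 2 × 352 = 704
  O-H: 2 × 456 = 912
  O=O: 3 × 511 = 1533
  Σ(broken) = 5663 kJ
Bonds formed (products):
  C=O: 4 × 811 = 3244
  O-H: 8 × 456 = 3648
  Σ(formed) = 6892 kJ
ΔH = Σ(broken) − Σ(formed) = 5663 − 6892 = −1229 kJ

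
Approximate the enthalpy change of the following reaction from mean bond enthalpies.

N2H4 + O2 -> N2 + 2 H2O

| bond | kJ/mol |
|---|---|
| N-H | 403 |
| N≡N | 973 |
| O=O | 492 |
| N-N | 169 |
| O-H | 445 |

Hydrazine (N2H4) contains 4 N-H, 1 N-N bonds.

Bonds broken (reactants):
  N-H: 4 × 403 = 1612
  N-N: 1 × 169 = 169
  O=O: 1 × 492 = 492
  Σ(broken) = 2273 kJ
Bonds formed (products):
  N≡N: 1 × 973 = 973
  O-H: 4 × 445 = 1780
  Σ(formed) = 2753 kJ
ΔH = Σ(broken) − Σ(formed) = 2273 − 2753 = −480 kJ

ΔH ≈ −480 kJ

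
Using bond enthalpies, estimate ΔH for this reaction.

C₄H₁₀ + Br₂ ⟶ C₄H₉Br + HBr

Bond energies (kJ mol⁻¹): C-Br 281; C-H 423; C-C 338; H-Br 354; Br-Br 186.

ΔH ≈ −26 kJ

Bonds broken (reactants):
  Br-Br: 1 × 186 = 186
  C-C: 3 × 338 = 1014
  C-H: 10 × 423 = 4230
  Σ(broken) = 5430 kJ
Bonds formed (products):
  C-Br: 1 × 281 = 281
  C-C: 3 × 338 = 1014
  C-H: 9 × 423 = 3807
  H-Br: 1 × 354 = 354
  Σ(formed) = 5456 kJ
ΔH = Σ(broken) − Σ(formed) = 5430 − 5456 = −26 kJ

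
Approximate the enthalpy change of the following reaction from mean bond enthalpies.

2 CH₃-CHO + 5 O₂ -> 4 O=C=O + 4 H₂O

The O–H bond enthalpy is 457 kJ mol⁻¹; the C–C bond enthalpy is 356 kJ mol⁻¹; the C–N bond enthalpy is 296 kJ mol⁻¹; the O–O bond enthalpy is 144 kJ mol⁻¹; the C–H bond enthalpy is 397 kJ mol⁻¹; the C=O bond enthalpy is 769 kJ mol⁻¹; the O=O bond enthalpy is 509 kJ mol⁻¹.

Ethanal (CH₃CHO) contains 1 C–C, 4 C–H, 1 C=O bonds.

ΔH ≈ −1837 kJ

Bonds broken (reactants):
  C–C: 2 × 356 = 712
  C–H: 8 × 397 = 3176
  C=O: 2 × 769 = 1538
  O=O: 5 × 509 = 2545
  Σ(broken) = 7971 kJ
Bonds formed (products):
  C=O: 8 × 769 = 6152
  O–H: 8 × 457 = 3656
  Σ(formed) = 9808 kJ
ΔH = Σ(broken) − Σ(formed) = 7971 − 9808 = −1837 kJ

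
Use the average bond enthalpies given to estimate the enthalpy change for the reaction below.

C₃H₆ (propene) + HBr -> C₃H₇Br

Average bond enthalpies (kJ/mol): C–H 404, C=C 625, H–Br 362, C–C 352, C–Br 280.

ΔH ≈ −49 kJ

Bonds broken (reactants):
  C–C: 1 × 352 = 352
  C–H: 6 × 404 = 2424
  C=C: 1 × 625 = 625
  H–Br: 1 × 362 = 362
  Σ(broken) = 3763 kJ
Bonds formed (products):
  C–Br: 1 × 280 = 280
  C–C: 2 × 352 = 704
  C–H: 7 × 404 = 2828
  Σ(formed) = 3812 kJ
ΔH = Σ(broken) − Σ(formed) = 3763 − 3812 = −49 kJ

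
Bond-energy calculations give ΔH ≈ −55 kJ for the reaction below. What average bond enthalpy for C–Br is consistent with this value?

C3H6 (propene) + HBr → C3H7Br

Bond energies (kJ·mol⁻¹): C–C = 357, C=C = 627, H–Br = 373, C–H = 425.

Let D be the C–Br bond energy.
Σ(broken) = 1×357 + 6×425 + 1×627 + 1×373 = 3907
Σ(formed) = 1×D + 2×357 + 7×425 = 3689 + D
ΔH = Σ(broken) − Σ(formed) = (3907) − (3689 + D) = +218 − D
Setting this equal to −55 kJ gives D = 273 kJ/mol.

D(C–Br) ≈ 273 kJ/mol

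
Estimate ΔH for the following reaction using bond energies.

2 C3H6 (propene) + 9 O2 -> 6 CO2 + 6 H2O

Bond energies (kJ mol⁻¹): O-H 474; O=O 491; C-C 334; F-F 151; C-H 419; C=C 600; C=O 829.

ΔH ≈ −4321 kJ

Bonds broken (reactants):
  C-C: 2 × 334 = 668
  C-H: 12 × 419 = 5028
  C=C: 2 × 600 = 1200
  O=O: 9 × 491 = 4419
  Σ(broken) = 11315 kJ
Bonds formed (products):
  C=O: 12 × 829 = 9948
  O-H: 12 × 474 = 5688
  Σ(formed) = 15636 kJ
ΔH = Σ(broken) − Σ(formed) = 11315 − 15636 = −4321 kJ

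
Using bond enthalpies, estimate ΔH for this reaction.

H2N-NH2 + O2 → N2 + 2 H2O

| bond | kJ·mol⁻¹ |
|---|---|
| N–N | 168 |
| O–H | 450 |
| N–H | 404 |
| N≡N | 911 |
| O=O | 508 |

Bonds broken (reactants):
  N–H: 4 × 404 = 1616
  N–N: 1 × 168 = 168
  O=O: 1 × 508 = 508
  Σ(broken) = 2292 kJ
Bonds formed (products):
  N≡N: 1 × 911 = 911
  O–H: 4 × 450 = 1800
  Σ(formed) = 2711 kJ
ΔH = Σ(broken) − Σ(formed) = 2292 − 2711 = −419 kJ

ΔH ≈ −419 kJ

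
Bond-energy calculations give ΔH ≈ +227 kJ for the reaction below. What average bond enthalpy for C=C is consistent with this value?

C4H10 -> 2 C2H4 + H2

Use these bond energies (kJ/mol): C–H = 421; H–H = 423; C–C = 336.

Let D be the C=C bond energy.
Σ(broken) = 3×336 + 10×421 = 5218
Σ(formed) = 8×421 + 2×D + 1×423 = 3791 + 2D
ΔH = Σ(broken) − Σ(formed) = (5218) − (3791 + 2D) = +1427 − 2D
Setting this equal to +227 kJ gives 2D = 1200, so D = 600 kJ/mol.

D(C=C) ≈ 600 kJ/mol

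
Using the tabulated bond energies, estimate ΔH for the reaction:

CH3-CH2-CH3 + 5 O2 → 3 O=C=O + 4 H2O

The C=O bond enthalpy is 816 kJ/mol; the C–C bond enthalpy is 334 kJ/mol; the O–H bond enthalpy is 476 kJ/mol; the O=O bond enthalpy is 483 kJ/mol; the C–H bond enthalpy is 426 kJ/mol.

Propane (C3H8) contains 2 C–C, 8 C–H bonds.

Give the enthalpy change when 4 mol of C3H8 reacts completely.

Bonds broken (reactants):
  C–C: 2 × 334 = 668
  C–H: 8 × 426 = 3408
  O=O: 5 × 483 = 2415
  Σ(broken) = 6491 kJ
Bonds formed (products):
  C=O: 6 × 816 = 4896
  O–H: 8 × 476 = 3808
  Σ(formed) = 8704 kJ
ΔH = Σ(broken) − Σ(formed) = 6491 − 8704 = −2213 kJ
For 4× the reaction as written: 4 × (−2213) = −8852 kJ

ΔH = −8852 kJ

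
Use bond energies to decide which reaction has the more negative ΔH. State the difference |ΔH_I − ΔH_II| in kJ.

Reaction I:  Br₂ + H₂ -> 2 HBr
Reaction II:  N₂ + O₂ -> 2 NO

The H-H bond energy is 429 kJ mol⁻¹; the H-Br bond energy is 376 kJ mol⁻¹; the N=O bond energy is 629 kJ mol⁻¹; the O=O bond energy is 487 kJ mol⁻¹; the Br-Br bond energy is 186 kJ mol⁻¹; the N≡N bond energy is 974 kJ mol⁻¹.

Reaction I:
  Bonds broken (reactants):
    Br-Br: 1 × 186 = 186
    H-H: 1 × 429 = 429
    Σ(broken) = 615 kJ
  Bonds formed (products):
    H-Br: 2 × 376 = 752
    Σ(formed) = 752 kJ
  ΔH_I = 615 − 752 = −137 kJ
Reaction II:
  Bonds broken (reactants):
    N≡N: 1 × 974 = 974
    O=O: 1 × 487 = 487
    Σ(broken) = 1461 kJ
  Bonds formed (products):
    N=O: 2 × 629 = 1258
    Σ(formed) = 1258 kJ
  ΔH_II = 1461 − 1258 = +203 kJ
ΔH_I − ΔH_II = −340 kJ, so reaction I has the more negative ΔH; |ΔH_I − ΔH_II| = 340 kJ.

Reaction I, by 340 kJ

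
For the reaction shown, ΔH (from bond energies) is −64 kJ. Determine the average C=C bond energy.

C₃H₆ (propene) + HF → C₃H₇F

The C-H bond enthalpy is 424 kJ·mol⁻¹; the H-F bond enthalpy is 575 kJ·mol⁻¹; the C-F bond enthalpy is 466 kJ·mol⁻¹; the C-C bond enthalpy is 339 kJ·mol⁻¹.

Let D be the C=C bond energy.
Σ(broken) = 1×339 + 6×424 + 1×D + 1×575 = 3458 + D
Σ(formed) = 2×339 + 1×466 + 7×424 = 4112
ΔH = Σ(broken) − Σ(formed) = (3458 + D) − (4112) = −654 + D
Setting this equal to −64 kJ gives D = 590 kJ/mol.

D(C=C) ≈ 590 kJ/mol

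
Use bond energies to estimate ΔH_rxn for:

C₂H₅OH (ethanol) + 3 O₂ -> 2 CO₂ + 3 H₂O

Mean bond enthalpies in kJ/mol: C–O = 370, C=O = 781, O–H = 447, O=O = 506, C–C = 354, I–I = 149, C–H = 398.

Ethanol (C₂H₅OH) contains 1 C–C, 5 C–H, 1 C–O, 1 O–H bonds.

ΔH ≈ −1127 kJ

Bonds broken (reactants):
  C–C: 1 × 354 = 354
  C–H: 5 × 398 = 1990
  C–O: 1 × 370 = 370
  O–H: 1 × 447 = 447
  O=O: 3 × 506 = 1518
  Σ(broken) = 4679 kJ
Bonds formed (products):
  C=O: 4 × 781 = 3124
  O–H: 6 × 447 = 2682
  Σ(formed) = 5806 kJ
ΔH = Σ(broken) − Σ(formed) = 4679 − 5806 = −1127 kJ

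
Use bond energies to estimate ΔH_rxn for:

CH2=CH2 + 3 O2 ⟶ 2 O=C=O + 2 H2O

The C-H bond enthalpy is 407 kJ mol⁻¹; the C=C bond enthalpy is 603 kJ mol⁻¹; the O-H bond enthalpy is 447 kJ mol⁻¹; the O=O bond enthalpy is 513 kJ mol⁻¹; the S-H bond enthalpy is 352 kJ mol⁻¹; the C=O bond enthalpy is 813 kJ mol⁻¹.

ΔH ≈ −1270 kJ

Bonds broken (reactants):
  C-H: 4 × 407 = 1628
  C=C: 1 × 603 = 603
  O=O: 3 × 513 = 1539
  Σ(broken) = 3770 kJ
Bonds formed (products):
  C=O: 4 × 813 = 3252
  O-H: 4 × 447 = 1788
  Σ(formed) = 5040 kJ
ΔH = Σ(broken) − Σ(formed) = 3770 − 5040 = −1270 kJ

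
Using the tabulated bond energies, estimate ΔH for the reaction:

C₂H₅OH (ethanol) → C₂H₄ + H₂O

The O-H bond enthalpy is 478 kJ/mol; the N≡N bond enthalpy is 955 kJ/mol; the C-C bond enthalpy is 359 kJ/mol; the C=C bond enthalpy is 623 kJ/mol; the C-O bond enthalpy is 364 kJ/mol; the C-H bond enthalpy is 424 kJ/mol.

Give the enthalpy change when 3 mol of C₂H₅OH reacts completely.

Bonds broken (reactants):
  C-C: 1 × 359 = 359
  C-H: 5 × 424 = 2120
  C-O: 1 × 364 = 364
  O-H: 1 × 478 = 478
  Σ(broken) = 3321 kJ
Bonds formed (products):
  C-H: 4 × 424 = 1696
  C=C: 1 × 623 = 623
  O-H: 2 × 478 = 956
  Σ(formed) = 3275 kJ
ΔH = Σ(broken) − Σ(formed) = 3321 − 3275 = +46 kJ
For 3× the reaction as written: 3 × (+46) = +138 kJ

ΔH = +138 kJ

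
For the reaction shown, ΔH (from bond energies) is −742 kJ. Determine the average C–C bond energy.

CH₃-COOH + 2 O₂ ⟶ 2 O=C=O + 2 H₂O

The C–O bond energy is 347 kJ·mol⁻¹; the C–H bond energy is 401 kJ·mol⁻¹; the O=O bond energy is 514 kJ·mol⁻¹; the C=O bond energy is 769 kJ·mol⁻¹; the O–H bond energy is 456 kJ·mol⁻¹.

Let D be the C–C bond energy.
Σ(broken) = 1×D + 3×401 + 1×347 + 1×769 + 1×456 + 2×514 = 3803 + D
Σ(formed) = 4×769 + 4×456 = 4900
ΔH = Σ(broken) − Σ(formed) = (3803 + D) − (4900) = −1097 + D
Setting this equal to −742 kJ gives D = 355 kJ/mol.

D(C–C) ≈ 355 kJ/mol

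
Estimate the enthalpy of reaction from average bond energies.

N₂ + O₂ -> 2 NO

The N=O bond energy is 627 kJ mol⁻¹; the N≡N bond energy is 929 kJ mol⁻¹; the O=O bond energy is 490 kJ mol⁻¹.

ΔH ≈ +165 kJ

Bonds broken (reactants):
  N≡N: 1 × 929 = 929
  O=O: 1 × 490 = 490
  Σ(broken) = 1419 kJ
Bonds formed (products):
  N=O: 2 × 627 = 1254
  Σ(formed) = 1254 kJ
ΔH = Σ(broken) − Σ(formed) = 1419 − 1254 = +165 kJ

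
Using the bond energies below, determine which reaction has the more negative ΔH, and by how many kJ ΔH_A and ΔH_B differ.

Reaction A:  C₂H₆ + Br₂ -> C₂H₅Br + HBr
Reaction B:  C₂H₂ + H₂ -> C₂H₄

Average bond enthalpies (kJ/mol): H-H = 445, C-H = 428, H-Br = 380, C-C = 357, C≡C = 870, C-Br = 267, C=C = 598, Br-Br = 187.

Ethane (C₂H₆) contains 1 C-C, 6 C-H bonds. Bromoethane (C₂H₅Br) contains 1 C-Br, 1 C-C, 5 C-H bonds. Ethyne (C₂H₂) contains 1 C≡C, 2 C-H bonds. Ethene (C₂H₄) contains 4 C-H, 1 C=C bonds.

Reaction B, by 107 kJ

Reaction A:
  Bonds broken (reactants):
    Br-Br: 1 × 187 = 187
    C-C: 1 × 357 = 357
    C-H: 6 × 428 = 2568
    Σ(broken) = 3112 kJ
  Bonds formed (products):
    C-Br: 1 × 267 = 267
    C-C: 1 × 357 = 357
    C-H: 5 × 428 = 2140
    H-Br: 1 × 380 = 380
    Σ(formed) = 3144 kJ
  ΔH_A = 3112 − 3144 = −32 kJ
Reaction B:
  Bonds broken (reactants):
    C≡C: 1 × 870 = 870
    C-H: 2 × 428 = 856
    H-H: 1 × 445 = 445
    Σ(broken) = 2171 kJ
  Bonds formed (products):
    C-H: 4 × 428 = 1712
    C=C: 1 × 598 = 598
    Σ(formed) = 2310 kJ
  ΔH_B = 2171 − 2310 = −139 kJ
ΔH_A − ΔH_B = +107 kJ, so reaction B has the more negative ΔH; |ΔH_A − ΔH_B| = 107 kJ.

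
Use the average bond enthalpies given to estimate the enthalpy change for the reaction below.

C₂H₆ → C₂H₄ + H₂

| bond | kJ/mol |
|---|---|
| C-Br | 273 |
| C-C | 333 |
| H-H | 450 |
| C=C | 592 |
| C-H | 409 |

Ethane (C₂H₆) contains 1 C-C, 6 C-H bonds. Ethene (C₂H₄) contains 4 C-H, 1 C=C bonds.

Bonds broken (reactants):
  C-C: 1 × 333 = 333
  C-H: 6 × 409 = 2454
  Σ(broken) = 2787 kJ
Bonds formed (products):
  C-H: 4 × 409 = 1636
  C=C: 1 × 592 = 592
  H-H: 1 × 450 = 450
  Σ(formed) = 2678 kJ
ΔH = Σ(broken) − Σ(formed) = 2787 − 2678 = +109 kJ

ΔH ≈ +109 kJ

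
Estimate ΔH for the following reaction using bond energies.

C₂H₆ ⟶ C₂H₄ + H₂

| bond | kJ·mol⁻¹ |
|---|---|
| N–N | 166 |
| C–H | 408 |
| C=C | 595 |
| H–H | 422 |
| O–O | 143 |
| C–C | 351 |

ΔH ≈ +150 kJ

Bonds broken (reactants):
  C–C: 1 × 351 = 351
  C–H: 6 × 408 = 2448
  Σ(broken) = 2799 kJ
Bonds formed (products):
  C–H: 4 × 408 = 1632
  C=C: 1 × 595 = 595
  H–H: 1 × 422 = 422
  Σ(formed) = 2649 kJ
ΔH = Σ(broken) − Σ(formed) = 2799 − 2649 = +150 kJ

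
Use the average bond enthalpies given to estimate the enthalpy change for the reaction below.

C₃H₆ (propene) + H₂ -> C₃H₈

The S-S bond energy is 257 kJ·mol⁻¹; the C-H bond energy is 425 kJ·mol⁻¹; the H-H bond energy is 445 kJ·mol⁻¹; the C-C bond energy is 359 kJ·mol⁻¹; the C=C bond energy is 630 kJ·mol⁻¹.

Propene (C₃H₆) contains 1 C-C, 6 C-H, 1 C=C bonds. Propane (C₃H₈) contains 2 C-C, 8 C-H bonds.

Bonds broken (reactants):
  C-C: 1 × 359 = 359
  C-H: 6 × 425 = 2550
  C=C: 1 × 630 = 630
  H-H: 1 × 445 = 445
  Σ(broken) = 3984 kJ
Bonds formed (products):
  C-C: 2 × 359 = 718
  C-H: 8 × 425 = 3400
  Σ(formed) = 4118 kJ
ΔH = Σ(broken) − Σ(formed) = 3984 − 4118 = −134 kJ

ΔH ≈ −134 kJ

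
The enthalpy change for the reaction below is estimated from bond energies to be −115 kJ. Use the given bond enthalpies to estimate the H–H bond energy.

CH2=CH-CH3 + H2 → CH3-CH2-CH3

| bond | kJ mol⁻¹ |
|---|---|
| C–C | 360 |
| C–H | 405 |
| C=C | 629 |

Let D be the H–H bond energy.
Σ(broken) = 1×360 + 6×405 + 1×629 + 1×D = 3419 + D
Σ(formed) = 2×360 + 8×405 = 3960
ΔH = Σ(broken) − Σ(formed) = (3419 + D) − (3960) = −541 + D
Setting this equal to −115 kJ gives D = 426 kJ/mol.

D(H–H) ≈ 426 kJ/mol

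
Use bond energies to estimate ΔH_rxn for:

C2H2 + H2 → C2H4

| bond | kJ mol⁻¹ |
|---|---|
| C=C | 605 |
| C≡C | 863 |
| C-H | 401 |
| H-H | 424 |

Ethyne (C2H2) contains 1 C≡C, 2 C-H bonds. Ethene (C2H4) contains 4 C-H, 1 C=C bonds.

Bonds broken (reactants):
  C≡C: 1 × 863 = 863
  C-H: 2 × 401 = 802
  H-H: 1 × 424 = 424
  Σ(broken) = 2089 kJ
Bonds formed (products):
  C-H: 4 × 401 = 1604
  C=C: 1 × 605 = 605
  Σ(formed) = 2209 kJ
ΔH = Σ(broken) − Σ(formed) = 2089 − 2209 = −120 kJ

ΔH ≈ −120 kJ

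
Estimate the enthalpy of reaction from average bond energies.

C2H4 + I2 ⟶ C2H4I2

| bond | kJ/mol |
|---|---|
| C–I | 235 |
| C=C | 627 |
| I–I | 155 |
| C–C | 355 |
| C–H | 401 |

Bonds broken (reactants):
  C–H: 4 × 401 = 1604
  C=C: 1 × 627 = 627
  I–I: 1 × 155 = 155
  Σ(broken) = 2386 kJ
Bonds formed (products):
  C–C: 1 × 355 = 355
  C–H: 4 × 401 = 1604
  C–I: 2 × 235 = 470
  Σ(formed) = 2429 kJ
ΔH = Σ(broken) − Σ(formed) = 2386 − 2429 = −43 kJ

ΔH ≈ −43 kJ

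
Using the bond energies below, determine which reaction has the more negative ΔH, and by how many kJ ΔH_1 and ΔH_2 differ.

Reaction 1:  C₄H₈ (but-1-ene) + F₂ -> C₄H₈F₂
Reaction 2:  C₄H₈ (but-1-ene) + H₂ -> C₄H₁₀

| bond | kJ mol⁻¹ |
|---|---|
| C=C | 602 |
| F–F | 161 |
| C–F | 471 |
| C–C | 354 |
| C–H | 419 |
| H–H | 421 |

Reaction 1:
  Bonds broken (reactants):
    C–C: 2 × 354 = 708
    C–H: 8 × 419 = 3352
    C=C: 1 × 602 = 602
    F–F: 1 × 161 = 161
    Σ(broken) = 4823 kJ
  Bonds formed (products):
    C–C: 3 × 354 = 1062
    C–F: 2 × 471 = 942
    C–H: 8 × 419 = 3352
    Σ(formed) = 5356 kJ
  ΔH_1 = 4823 − 5356 = −533 kJ
Reaction 2:
  Bonds broken (reactants):
    C–C: 2 × 354 = 708
    C–H: 8 × 419 = 3352
    C=C: 1 × 602 = 602
    H–H: 1 × 421 = 421
    Σ(broken) = 5083 kJ
  Bonds formed (products):
    C–C: 3 × 354 = 1062
    C–H: 10 × 419 = 4190
    Σ(formed) = 5252 kJ
  ΔH_2 = 5083 − 5252 = −169 kJ
ΔH_1 − ΔH_2 = −364 kJ, so reaction 1 has the more negative ΔH; |ΔH_1 − ΔH_2| = 364 kJ.

Reaction 1, by 364 kJ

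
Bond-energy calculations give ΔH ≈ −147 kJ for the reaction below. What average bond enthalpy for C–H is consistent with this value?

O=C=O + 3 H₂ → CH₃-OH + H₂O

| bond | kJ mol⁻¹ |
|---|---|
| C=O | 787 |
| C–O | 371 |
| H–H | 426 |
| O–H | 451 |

Let D be the C–H bond energy.
Σ(broken) = 2×787 + 3×426 = 2852
Σ(formed) = 3×D + 1×371 + 3×451 = 1724 + 3D
ΔH = Σ(broken) − Σ(formed) = (2852) − (1724 + 3D) = +1128 − 3D
Setting this equal to −147 kJ gives 3D = 1275, so D = 425 kJ/mol.

D(C–H) ≈ 425 kJ/mol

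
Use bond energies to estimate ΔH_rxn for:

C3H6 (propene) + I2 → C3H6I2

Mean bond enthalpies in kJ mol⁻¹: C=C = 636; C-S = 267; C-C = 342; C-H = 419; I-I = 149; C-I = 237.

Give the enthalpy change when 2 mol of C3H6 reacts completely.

Bonds broken (reactants):
  C-C: 1 × 342 = 342
  C-H: 6 × 419 = 2514
  C=C: 1 × 636 = 636
  I-I: 1 × 149 = 149
  Σ(broken) = 3641 kJ
Bonds formed (products):
  C-C: 2 × 342 = 684
  C-H: 6 × 419 = 2514
  C-I: 2 × 237 = 474
  Σ(formed) = 3672 kJ
ΔH = Σ(broken) − Σ(formed) = 3641 − 3672 = −31 kJ
For 2× the reaction as written: 2 × (−31) = −62 kJ

ΔH = −62 kJ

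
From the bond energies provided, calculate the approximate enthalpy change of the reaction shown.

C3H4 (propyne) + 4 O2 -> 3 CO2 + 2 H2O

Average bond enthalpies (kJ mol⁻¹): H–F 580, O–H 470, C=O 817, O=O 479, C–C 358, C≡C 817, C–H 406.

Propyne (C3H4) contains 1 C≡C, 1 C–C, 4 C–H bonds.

ΔH ≈ −2067 kJ

Bonds broken (reactants):
  C≡C: 1 × 817 = 817
  C–C: 1 × 358 = 358
  C–H: 4 × 406 = 1624
  O=O: 4 × 479 = 1916
  Σ(broken) = 4715 kJ
Bonds formed (products):
  C=O: 6 × 817 = 4902
  O–H: 4 × 470 = 1880
  Σ(formed) = 6782 kJ
ΔH = Σ(broken) − Σ(formed) = 4715 − 6782 = −2067 kJ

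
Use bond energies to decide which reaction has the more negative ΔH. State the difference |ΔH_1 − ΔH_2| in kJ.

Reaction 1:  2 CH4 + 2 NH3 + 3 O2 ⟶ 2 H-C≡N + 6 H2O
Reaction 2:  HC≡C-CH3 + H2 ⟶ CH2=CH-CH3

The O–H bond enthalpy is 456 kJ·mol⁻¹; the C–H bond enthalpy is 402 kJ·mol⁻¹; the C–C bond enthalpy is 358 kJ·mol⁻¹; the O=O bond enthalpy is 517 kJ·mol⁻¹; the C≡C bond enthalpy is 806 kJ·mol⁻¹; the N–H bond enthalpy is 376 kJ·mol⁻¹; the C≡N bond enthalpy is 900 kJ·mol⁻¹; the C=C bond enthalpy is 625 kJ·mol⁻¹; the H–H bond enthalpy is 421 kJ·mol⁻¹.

Reaction 1, by 851 kJ

Reaction 1:
  Bonds broken (reactants):
    C–H: 8 × 402 = 3216
    N–H: 6 × 376 = 2256
    O=O: 3 × 517 = 1551
    Σ(broken) = 7023 kJ
  Bonds formed (products):
    C≡N: 2 × 900 = 1800
    C–H: 2 × 402 = 804
    O–H: 12 × 456 = 5472
    Σ(formed) = 8076 kJ
  ΔH_1 = 7023 − 8076 = −1053 kJ
Reaction 2:
  Bonds broken (reactants):
    C≡C: 1 × 806 = 806
    C–C: 1 × 358 = 358
    C–H: 4 × 402 = 1608
    H–H: 1 × 421 = 421
    Σ(broken) = 3193 kJ
  Bonds formed (products):
    C–C: 1 × 358 = 358
    C–H: 6 × 402 = 2412
    C=C: 1 × 625 = 625
    Σ(formed) = 3395 kJ
  ΔH_2 = 3193 − 3395 = −202 kJ
ΔH_1 − ΔH_2 = −851 kJ, so reaction 1 has the more negative ΔH; |ΔH_1 − ΔH_2| = 851 kJ.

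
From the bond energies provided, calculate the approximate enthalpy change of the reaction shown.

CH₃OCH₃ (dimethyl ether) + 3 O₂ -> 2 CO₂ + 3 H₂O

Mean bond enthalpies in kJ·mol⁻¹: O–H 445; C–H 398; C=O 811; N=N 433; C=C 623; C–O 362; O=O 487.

Bonds broken (reactants):
  C–H: 6 × 398 = 2388
  C–O: 2 × 362 = 724
  O=O: 3 × 487 = 1461
  Σ(broken) = 4573 kJ
Bonds formed (products):
  C=O: 4 × 811 = 3244
  O–H: 6 × 445 = 2670
  Σ(formed) = 5914 kJ
ΔH = Σ(broken) − Σ(formed) = 4573 − 5914 = −1341 kJ

ΔH ≈ −1341 kJ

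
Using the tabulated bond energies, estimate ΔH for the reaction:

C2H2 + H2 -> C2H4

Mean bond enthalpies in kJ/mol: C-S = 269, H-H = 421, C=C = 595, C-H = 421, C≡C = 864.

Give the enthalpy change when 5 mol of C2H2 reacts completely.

Bonds broken (reactants):
  C≡C: 1 × 864 = 864
  C-H: 2 × 421 = 842
  H-H: 1 × 421 = 421
  Σ(broken) = 2127 kJ
Bonds formed (products):
  C-H: 4 × 421 = 1684
  C=C: 1 × 595 = 595
  Σ(formed) = 2279 kJ
ΔH = Σ(broken) − Σ(formed) = 2127 − 2279 = −152 kJ
For 5× the reaction as written: 5 × (−152) = −760 kJ

ΔH = −760 kJ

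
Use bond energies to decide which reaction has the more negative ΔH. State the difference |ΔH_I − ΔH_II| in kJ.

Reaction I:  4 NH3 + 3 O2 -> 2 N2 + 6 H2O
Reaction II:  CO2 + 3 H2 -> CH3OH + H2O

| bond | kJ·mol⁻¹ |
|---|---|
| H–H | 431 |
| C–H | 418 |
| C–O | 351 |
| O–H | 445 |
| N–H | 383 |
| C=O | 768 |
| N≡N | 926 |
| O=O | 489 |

Reaction I:
  Bonds broken (reactants):
    N–H: 12 × 383 = 4596
    O=O: 3 × 489 = 1467
    Σ(broken) = 6063 kJ
  Bonds formed (products):
    N≡N: 2 × 926 = 1852
    O–H: 12 × 445 = 5340
    Σ(formed) = 7192 kJ
  ΔH_I = 6063 − 7192 = −1129 kJ
Reaction II:
  Bonds broken (reactants):
    C=O: 2 × 768 = 1536
    H–H: 3 × 431 = 1293
    Σ(broken) = 2829 kJ
  Bonds formed (products):
    C–H: 3 × 418 = 1254
    C–O: 1 × 351 = 351
    O–H: 3 × 445 = 1335
    Σ(formed) = 2940 kJ
  ΔH_II = 2829 − 2940 = −111 kJ
ΔH_I − ΔH_II = −1018 kJ, so reaction I has the more negative ΔH; |ΔH_I − ΔH_II| = 1018 kJ.

Reaction I, by 1018 kJ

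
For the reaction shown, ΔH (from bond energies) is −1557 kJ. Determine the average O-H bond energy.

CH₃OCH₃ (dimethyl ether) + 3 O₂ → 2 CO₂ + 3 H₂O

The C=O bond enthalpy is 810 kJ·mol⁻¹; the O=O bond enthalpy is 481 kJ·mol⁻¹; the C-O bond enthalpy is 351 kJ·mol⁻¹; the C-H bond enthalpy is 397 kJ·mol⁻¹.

D(O-H) ≈ 474 kJ/mol

Let D be the O-H bond energy.
Σ(broken) = 6×397 + 2×351 + 3×481 = 4527
Σ(formed) = 4×810 + 6×D = 3240 + 6D
ΔH = Σ(broken) − Σ(formed) = (4527) − (3240 + 6D) = +1287 − 6D
Setting this equal to −1557 kJ gives 6D = 2844, so D = 474 kJ/mol.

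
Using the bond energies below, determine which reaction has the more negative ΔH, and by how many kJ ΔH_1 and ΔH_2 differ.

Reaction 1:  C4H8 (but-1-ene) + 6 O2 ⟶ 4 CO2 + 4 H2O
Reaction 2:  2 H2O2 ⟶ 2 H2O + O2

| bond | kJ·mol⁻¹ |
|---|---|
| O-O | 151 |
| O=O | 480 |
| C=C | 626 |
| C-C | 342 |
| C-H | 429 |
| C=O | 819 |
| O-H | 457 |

Reaction 1, by 2408 kJ

Reaction 1:
  Bonds broken (reactants):
    C-C: 2 × 342 = 684
    C-H: 8 × 429 = 3432
    C=C: 1 × 626 = 626
    O=O: 6 × 480 = 2880
    Σ(broken) = 7622 kJ
  Bonds formed (products):
    C=O: 8 × 819 = 6552
    O-H: 8 × 457 = 3656
    Σ(formed) = 10208 kJ
  ΔH_1 = 7622 − 10208 = −2586 kJ
Reaction 2:
  Bonds broken (reactants):
    O-H: 4 × 457 = 1828
    O-O: 2 × 151 = 302
    Σ(broken) = 2130 kJ
  Bonds formed (products):
    O-H: 4 × 457 = 1828
    O=O: 1 × 480 = 480
    Σ(formed) = 2308 kJ
  ΔH_2 = 2130 − 2308 = −178 kJ
ΔH_1 − ΔH_2 = −2408 kJ, so reaction 1 has the more negative ΔH; |ΔH_1 − ΔH_2| = 2408 kJ.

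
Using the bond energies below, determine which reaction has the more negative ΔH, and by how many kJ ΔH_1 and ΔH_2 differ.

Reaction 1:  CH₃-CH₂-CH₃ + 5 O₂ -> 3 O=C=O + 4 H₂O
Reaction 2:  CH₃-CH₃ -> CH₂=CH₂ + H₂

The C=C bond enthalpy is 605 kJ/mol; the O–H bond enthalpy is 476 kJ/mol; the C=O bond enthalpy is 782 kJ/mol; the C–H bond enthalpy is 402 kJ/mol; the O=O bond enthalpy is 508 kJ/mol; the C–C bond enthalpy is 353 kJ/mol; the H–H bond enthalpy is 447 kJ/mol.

Reaction 1, by 2143 kJ

Reaction 1:
  Bonds broken (reactants):
    C–C: 2 × 353 = 706
    C–H: 8 × 402 = 3216
    O=O: 5 × 508 = 2540
    Σ(broken) = 6462 kJ
  Bonds formed (products):
    C=O: 6 × 782 = 4692
    O–H: 8 × 476 = 3808
    Σ(formed) = 8500 kJ
  ΔH_1 = 6462 − 8500 = −2038 kJ
Reaction 2:
  Bonds broken (reactants):
    C–C: 1 × 353 = 353
    C–H: 6 × 402 = 2412
    Σ(broken) = 2765 kJ
  Bonds formed (products):
    C–H: 4 × 402 = 1608
    C=C: 1 × 605 = 605
    H–H: 1 × 447 = 447
    Σ(formed) = 2660 kJ
  ΔH_2 = 2765 − 2660 = +105 kJ
ΔH_1 − ΔH_2 = −2143 kJ, so reaction 1 has the more negative ΔH; |ΔH_1 − ΔH_2| = 2143 kJ.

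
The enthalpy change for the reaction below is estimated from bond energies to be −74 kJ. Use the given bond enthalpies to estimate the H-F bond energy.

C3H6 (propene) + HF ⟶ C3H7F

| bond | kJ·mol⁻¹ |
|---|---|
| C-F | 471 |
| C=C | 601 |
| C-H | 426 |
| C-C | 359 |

Let D be the H-F bond energy.
Σ(broken) = 1×359 + 6×426 + 1×601 + 1×D = 3516 + D
Σ(formed) = 2×359 + 1×471 + 7×426 = 4171
ΔH = Σ(broken) − Σ(formed) = (3516 + D) − (4171) = −655 + D
Setting this equal to −74 kJ gives D = 581 kJ/mol.

D(H-F) ≈ 581 kJ/mol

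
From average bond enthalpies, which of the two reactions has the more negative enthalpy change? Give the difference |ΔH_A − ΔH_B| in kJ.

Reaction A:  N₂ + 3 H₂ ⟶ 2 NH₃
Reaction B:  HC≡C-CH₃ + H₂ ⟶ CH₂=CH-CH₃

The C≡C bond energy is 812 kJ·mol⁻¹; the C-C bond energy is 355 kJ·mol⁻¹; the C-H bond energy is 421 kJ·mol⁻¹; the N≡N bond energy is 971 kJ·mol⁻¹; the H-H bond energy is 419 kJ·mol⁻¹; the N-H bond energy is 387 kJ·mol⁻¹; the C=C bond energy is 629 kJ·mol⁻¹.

Reaction B, by 146 kJ

Reaction A:
  Bonds broken (reactants):
    H-H: 3 × 419 = 1257
    N≡N: 1 × 971 = 971
    Σ(broken) = 2228 kJ
  Bonds formed (products):
    N-H: 6 × 387 = 2322
    Σ(formed) = 2322 kJ
  ΔH_A = 2228 − 2322 = −94 kJ
Reaction B:
  Bonds broken (reactants):
    C≡C: 1 × 812 = 812
    C-C: 1 × 355 = 355
    C-H: 4 × 421 = 1684
    H-H: 1 × 419 = 419
    Σ(broken) = 3270 kJ
  Bonds formed (products):
    C-C: 1 × 355 = 355
    C-H: 6 × 421 = 2526
    C=C: 1 × 629 = 629
    Σ(formed) = 3510 kJ
  ΔH_B = 3270 − 3510 = −240 kJ
ΔH_A − ΔH_B = +146 kJ, so reaction B has the more negative ΔH; |ΔH_A − ΔH_B| = 146 kJ.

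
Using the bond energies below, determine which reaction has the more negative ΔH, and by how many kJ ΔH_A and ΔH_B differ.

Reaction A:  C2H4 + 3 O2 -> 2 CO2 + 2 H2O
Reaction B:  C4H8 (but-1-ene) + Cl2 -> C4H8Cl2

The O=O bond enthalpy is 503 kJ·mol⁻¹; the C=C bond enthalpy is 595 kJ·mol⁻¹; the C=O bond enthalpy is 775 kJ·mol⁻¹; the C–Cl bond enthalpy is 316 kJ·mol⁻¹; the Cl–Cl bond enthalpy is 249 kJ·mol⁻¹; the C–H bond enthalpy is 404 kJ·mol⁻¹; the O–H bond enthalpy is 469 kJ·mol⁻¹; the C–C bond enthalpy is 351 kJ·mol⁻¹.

Reaction A, by 1117 kJ

Reaction A:
  Bonds broken (reactants):
    C–H: 4 × 404 = 1616
    C=C: 1 × 595 = 595
    O=O: 3 × 503 = 1509
    Σ(broken) = 3720 kJ
  Bonds formed (products):
    C=O: 4 × 775 = 3100
    O–H: 4 × 469 = 1876
    Σ(formed) = 4976 kJ
  ΔH_A = 3720 − 4976 = −1256 kJ
Reaction B:
  Bonds broken (reactants):
    C–C: 2 × 351 = 702
    C–H: 8 × 404 = 3232
    C=C: 1 × 595 = 595
    Cl–Cl: 1 × 249 = 249
    Σ(broken) = 4778 kJ
  Bonds formed (products):
    C–C: 3 × 351 = 1053
    C–Cl: 2 × 316 = 632
    C–H: 8 × 404 = 3232
    Σ(formed) = 4917 kJ
  ΔH_B = 4778 − 4917 = −139 kJ
ΔH_A − ΔH_B = −1117 kJ, so reaction A has the more negative ΔH; |ΔH_A − ΔH_B| = 1117 kJ.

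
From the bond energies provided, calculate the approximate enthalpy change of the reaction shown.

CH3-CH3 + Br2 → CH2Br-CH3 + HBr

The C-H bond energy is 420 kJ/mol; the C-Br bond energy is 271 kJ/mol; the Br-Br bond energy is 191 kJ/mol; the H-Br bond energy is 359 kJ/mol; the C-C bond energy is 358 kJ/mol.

ΔH ≈ −19 kJ

Bonds broken (reactants):
  Br-Br: 1 × 191 = 191
  C-C: 1 × 358 = 358
  C-H: 6 × 420 = 2520
  Σ(broken) = 3069 kJ
Bonds formed (products):
  C-Br: 1 × 271 = 271
  C-C: 1 × 358 = 358
  C-H: 5 × 420 = 2100
  H-Br: 1 × 359 = 359
  Σ(formed) = 3088 kJ
ΔH = Σ(broken) − Σ(formed) = 3069 − 3088 = −19 kJ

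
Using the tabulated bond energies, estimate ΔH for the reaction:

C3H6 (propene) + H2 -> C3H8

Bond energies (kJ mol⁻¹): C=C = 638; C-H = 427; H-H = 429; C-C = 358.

ΔH ≈ −145 kJ

Bonds broken (reactants):
  C-C: 1 × 358 = 358
  C-H: 6 × 427 = 2562
  C=C: 1 × 638 = 638
  H-H: 1 × 429 = 429
  Σ(broken) = 3987 kJ
Bonds formed (products):
  C-C: 2 × 358 = 716
  C-H: 8 × 427 = 3416
  Σ(formed) = 4132 kJ
ΔH = Σ(broken) − Σ(formed) = 3987 − 4132 = −145 kJ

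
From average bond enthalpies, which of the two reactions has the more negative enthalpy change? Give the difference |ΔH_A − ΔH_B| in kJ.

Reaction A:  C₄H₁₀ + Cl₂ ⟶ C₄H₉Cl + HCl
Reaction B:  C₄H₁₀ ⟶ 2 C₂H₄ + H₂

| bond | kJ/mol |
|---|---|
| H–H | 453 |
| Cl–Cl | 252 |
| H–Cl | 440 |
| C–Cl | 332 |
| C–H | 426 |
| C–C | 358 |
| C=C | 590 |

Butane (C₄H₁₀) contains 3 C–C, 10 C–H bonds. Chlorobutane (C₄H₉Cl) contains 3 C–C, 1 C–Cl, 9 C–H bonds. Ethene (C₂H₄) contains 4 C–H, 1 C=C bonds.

Reaction A:
  Bonds broken (reactants):
    C–C: 3 × 358 = 1074
    C–H: 10 × 426 = 4260
    Cl–Cl: 1 × 252 = 252
    Σ(broken) = 5586 kJ
  Bonds formed (products):
    C–C: 3 × 358 = 1074
    C–Cl: 1 × 332 = 332
    C–H: 9 × 426 = 3834
    H–Cl: 1 × 440 = 440
    Σ(formed) = 5680 kJ
  ΔH_A = 5586 − 5680 = −94 kJ
Reaction B:
  Bonds broken (reactants):
    C–C: 3 × 358 = 1074
    C–H: 10 × 426 = 4260
    Σ(broken) = 5334 kJ
  Bonds formed (products):
    C–H: 8 × 426 = 3408
    C=C: 2 × 590 = 1180
    H–H: 1 × 453 = 453
    Σ(formed) = 5041 kJ
  ΔH_B = 5334 − 5041 = +293 kJ
ΔH_A − ΔH_B = −387 kJ, so reaction A has the more negative ΔH; |ΔH_A − ΔH_B| = 387 kJ.

Reaction A, by 387 kJ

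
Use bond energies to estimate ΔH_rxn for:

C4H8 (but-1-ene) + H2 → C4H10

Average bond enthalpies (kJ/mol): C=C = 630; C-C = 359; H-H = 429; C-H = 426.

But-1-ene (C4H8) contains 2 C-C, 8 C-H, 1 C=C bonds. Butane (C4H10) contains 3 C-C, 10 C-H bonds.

ΔH ≈ −152 kJ

Bonds broken (reactants):
  C-C: 2 × 359 = 718
  C-H: 8 × 426 = 3408
  C=C: 1 × 630 = 630
  H-H: 1 × 429 = 429
  Σ(broken) = 5185 kJ
Bonds formed (products):
  C-C: 3 × 359 = 1077
  C-H: 10 × 426 = 4260
  Σ(formed) = 5337 kJ
ΔH = Σ(broken) − Σ(formed) = 5185 − 5337 = −152 kJ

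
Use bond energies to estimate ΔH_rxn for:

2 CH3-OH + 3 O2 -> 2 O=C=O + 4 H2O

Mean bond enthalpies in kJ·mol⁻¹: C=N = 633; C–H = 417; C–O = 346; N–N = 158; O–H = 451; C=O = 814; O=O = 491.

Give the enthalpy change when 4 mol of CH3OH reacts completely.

Bonds broken (reactants):
  C–H: 6 × 417 = 2502
  C–O: 2 × 346 = 692
  O–H: 2 × 451 = 902
  O=O: 3 × 491 = 1473
  Σ(broken) = 5569 kJ
Bonds formed (products):
  C=O: 4 × 814 = 3256
  O–H: 8 × 451 = 3608
  Σ(formed) = 6864 kJ
ΔH = Σ(broken) − Σ(formed) = 5569 − 6864 = −1295 kJ
For 2× the reaction as written: 2 × (−1295) = −2590 kJ

ΔH = −2590 kJ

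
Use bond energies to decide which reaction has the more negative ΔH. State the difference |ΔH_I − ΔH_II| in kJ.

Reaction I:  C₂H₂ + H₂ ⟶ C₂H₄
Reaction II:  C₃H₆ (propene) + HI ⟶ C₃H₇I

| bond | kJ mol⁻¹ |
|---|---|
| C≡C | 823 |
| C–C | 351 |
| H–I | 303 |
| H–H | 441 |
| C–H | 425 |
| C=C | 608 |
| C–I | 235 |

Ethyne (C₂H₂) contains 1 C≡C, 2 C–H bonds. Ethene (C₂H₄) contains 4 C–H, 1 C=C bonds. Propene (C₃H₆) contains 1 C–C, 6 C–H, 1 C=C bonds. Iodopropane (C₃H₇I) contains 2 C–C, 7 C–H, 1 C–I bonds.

Reaction I:
  Bonds broken (reactants):
    C≡C: 1 × 823 = 823
    C–H: 2 × 425 = 850
    H–H: 1 × 441 = 441
    Σ(broken) = 2114 kJ
  Bonds formed (products):
    C–H: 4 × 425 = 1700
    C=C: 1 × 608 = 608
    Σ(formed) = 2308 kJ
  ΔH_I = 2114 − 2308 = −194 kJ
Reaction II:
  Bonds broken (reactants):
    C–C: 1 × 351 = 351
    C–H: 6 × 425 = 2550
    C=C: 1 × 608 = 608
    H–I: 1 × 303 = 303
    Σ(broken) = 3812 kJ
  Bonds formed (products):
    C–C: 2 × 351 = 702
    C–H: 7 × 425 = 2975
    C–I: 1 × 235 = 235
    Σ(formed) = 3912 kJ
  ΔH_II = 3812 − 3912 = −100 kJ
ΔH_I − ΔH_II = −94 kJ, so reaction I has the more negative ΔH; |ΔH_I − ΔH_II| = 94 kJ.

Reaction I, by 94 kJ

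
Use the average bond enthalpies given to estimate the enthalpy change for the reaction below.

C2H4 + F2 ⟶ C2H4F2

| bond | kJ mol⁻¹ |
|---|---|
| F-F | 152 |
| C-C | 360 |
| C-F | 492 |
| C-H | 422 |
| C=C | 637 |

Bonds broken (reactants):
  C-H: 4 × 422 = 1688
  C=C: 1 × 637 = 637
  F-F: 1 × 152 = 152
  Σ(broken) = 2477 kJ
Bonds formed (products):
  C-C: 1 × 360 = 360
  C-F: 2 × 492 = 984
  C-H: 4 × 422 = 1688
  Σ(formed) = 3032 kJ
ΔH = Σ(broken) − Σ(formed) = 2477 − 3032 = −555 kJ

ΔH ≈ −555 kJ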